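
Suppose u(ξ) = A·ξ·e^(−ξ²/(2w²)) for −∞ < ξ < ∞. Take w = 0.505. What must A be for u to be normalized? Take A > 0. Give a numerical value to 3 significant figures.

A ≈ 2.96

Require ∫ |u|² dξ = 1 over the whole domain.
Differentiating ∫e^(−αξ²) dξ = √(π/α) under α to get the higher moments, with u = A·ξ·e^(−ξ²/(2w²)), the integral evaluates to A²·[√(π)·w^3/2].
Hence A² = 1/[√(π)·w^3/2].
With w = 0.505: A² = 8.762 and A = 2.960.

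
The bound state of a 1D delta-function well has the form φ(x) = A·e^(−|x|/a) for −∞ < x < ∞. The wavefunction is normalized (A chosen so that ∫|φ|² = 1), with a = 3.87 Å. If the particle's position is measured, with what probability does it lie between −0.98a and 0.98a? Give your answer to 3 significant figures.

P ≈ 0.859

The probability is P = ∫ |φ|² dx over [−0.98a, 0.98a].
The normalization integral ∫|φ|²dx over the whole domain equals a·A², and A² cancels in the ratio.
Both integrals are even about x = 0, so only the x ≥ 0 halves are needed (the factors of 2 cancel). Substituting u = x/a, A² and the length scale cancel in the ratio: P = ∫_{0}^{0.98} e^(-2·u) du / ∫_{0}^{∞} e^(-2·u) du.
Using ∫ e^(-2·u) du = -e^(-2·u)/2, the numerator is 1/2 - e^(-49/25)/2 and the denominator is 1/2.
This works out to P = 0.8591.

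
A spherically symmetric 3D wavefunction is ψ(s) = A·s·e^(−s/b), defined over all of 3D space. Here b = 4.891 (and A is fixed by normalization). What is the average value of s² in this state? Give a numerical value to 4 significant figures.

⟨s²⟩ = ∫ s^2 |ψ|² 4πs² ds over the full domain.
With ∫₀^∞ s^6 e^(−αs) ds = 6!/α^7, the ratio of the moment integral to the normalization integral gives ⟨s²⟩ = 15·b^2/2.
Putting b = 4.891 gives 179.41.

⟨s^2⟩ ≈ 179.4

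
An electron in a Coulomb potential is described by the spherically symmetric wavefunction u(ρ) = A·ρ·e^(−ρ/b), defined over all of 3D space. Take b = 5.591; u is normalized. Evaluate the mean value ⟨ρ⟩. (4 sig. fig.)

⟨ρ⟩ ≈ 13.98

By definition ⟨ρ⟩ = ∫ ρ |u(ρ)|² 4πρ² dρ.
The ratio of the moment integral to the normalization integral gives ⟨ρ⟩ = 5·b/2.
Putting b = 5.591 gives 13.978.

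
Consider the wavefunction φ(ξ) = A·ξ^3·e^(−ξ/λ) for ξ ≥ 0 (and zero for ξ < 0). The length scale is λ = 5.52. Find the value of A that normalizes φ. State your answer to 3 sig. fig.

Normalization requires ∫|φ|² dξ = 1, integrated from 0 to ∞.
Carrying out the integral gives A² · 45·λ^7/8.
With λ = 5.52: A² = 0.000001138 and A = 0.001067.

A ≈ 0.00107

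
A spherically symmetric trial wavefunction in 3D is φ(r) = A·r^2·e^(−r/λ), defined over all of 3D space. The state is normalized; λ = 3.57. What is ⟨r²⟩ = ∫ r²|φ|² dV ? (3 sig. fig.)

⟨r^2⟩ ≈ 178

By definition ⟨r²⟩ = ∫ r^2 |φ(r)|² 4πr² dr.
The ratio of the moment integral to the normalization integral gives ⟨r²⟩ = 14·λ^2.
Putting λ = 3.57 gives 178.4.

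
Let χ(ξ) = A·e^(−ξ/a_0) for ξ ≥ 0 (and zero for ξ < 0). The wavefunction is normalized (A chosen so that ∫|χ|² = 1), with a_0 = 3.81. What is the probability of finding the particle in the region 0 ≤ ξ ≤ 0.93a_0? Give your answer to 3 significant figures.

|χ|² is the probability density, so P = ∫_{0}^{0.93a_0} |χ|² dξ.
With A² fixed by ∫|χ|² = 1, i.e. A² = (a_0/2)^(−1), substitute and integrate.
Substituting u = ξ/a_0, A² and the length scale cancel in the ratio: P = ∫_{0}^{0.93} e^(-2·u) du / ∫_{0}^{∞} e^(-2·u) du.
With ∫ e^(-2·u) du = -e^(-2·u)/2 + C, the region integral is 1/2 - e^(-93/50)/2 and the full one is 1/2.
The result is P = 0.8443.

P ≈ 0.844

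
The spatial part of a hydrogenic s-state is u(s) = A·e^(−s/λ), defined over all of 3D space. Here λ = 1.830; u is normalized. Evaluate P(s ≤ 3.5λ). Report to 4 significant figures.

P ≈ 0.9704

Integrate the radial probability density 4πs²|u|² over s ≤ 3.5λ.
A² is fixed by ∫₀^∞ 4πs²|u|² ds = 1, i.e. A² = (π·λ^3)^(−1).
Let t = s/λ; then A², 4π and the length scale all cancel, so P = ∫_{0}^{3.5} t^2·e^(-2·t) dt ÷ ∫_{0}^{∞} t^2·e^(-2·t) dt.
Using ∫ t^2·e^(-2·t) dt = -(2·t^2 + 2·t + 1)·e^(-2·t)/4, the numerator is 1/4 - 65·e^(-7)/8 and the denominator is 1/4.
This evaluates to P = 0.97036.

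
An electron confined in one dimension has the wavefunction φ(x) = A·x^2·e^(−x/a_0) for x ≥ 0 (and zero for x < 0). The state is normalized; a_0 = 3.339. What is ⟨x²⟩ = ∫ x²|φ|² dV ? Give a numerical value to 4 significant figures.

⟨x^2⟩ ≈ 83.62

The expectation value is the |φ|²-weighted average of x^2: ∫ x^2|φ|² dx.
Recall ∫₀^∞ x^m e^(−x/β) dx = m!·β^(m+1), evaluating both integrals, ⟨x²⟩ = 15·a_0^2/2.
Putting a_0 = 3.339 gives 83.617.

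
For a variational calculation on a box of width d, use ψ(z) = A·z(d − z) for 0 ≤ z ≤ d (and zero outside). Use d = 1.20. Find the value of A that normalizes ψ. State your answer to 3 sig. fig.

A ≈ 3.47

Require ∫ |ψ|² dz = 1 over the whole domain.
With ψ = A·z(d − z), the integral evaluates to A²·[d^5/30].
Setting this equal to 1 gives A² = 1/(d^5/30).
Plugging in d = 1.20 yields A = 3.472.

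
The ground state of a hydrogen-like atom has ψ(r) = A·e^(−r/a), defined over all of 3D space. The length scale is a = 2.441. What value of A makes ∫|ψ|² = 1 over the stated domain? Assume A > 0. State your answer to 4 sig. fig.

A ≈ 0.1479

The normalization condition is ∫|ψ|² 4πr² dr = 1 from 0 to ∞.
(Spherical symmetry: dV = 4πr² dr.)
Recall ∫₀^∞ r^m e^(−r/β) dr = m!·β^(m+1), with ψ = A·e^(−r/a), the integral evaluates to A²·[π·a^3].
Setting this equal to 1 gives A² = 1/(π·a^3).
Substituting a = 2.441 gives A² = 0.021885, so A = 0.14794.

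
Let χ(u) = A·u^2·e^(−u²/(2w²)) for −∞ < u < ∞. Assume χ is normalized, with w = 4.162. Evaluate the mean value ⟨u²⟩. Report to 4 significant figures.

The expectation value is the |χ|²-weighted average of u^2: ∫ u^2|χ|² du.
Since the A² factors cancel between numerator and denominator, ⟨u²⟩ = 5·w^2/2.
Putting w = 4.162 gives 43.306.

⟨u^2⟩ ≈ 43.31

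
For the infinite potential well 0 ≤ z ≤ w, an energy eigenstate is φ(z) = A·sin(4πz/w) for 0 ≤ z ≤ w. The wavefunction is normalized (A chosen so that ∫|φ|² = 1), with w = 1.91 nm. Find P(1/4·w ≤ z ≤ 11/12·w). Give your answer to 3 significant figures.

P ≈ 0.701

The probability is P = ∫ |φ|² dz over [1/4·w, 11/12·w].
Since A² = 1/(w/2), this is the region integral divided by the full normalization integral.
In terms of u = z/w (A² and the length scale cancel between numerator and denominator), P = [∫_{1/4}^{11/12} sin(4·π·u)^2 du] / [∫_{0}^{1} sin(4·π·u)^2 du].
An antiderivative of sin(4·π·u)^2 is u/2 - sin(4·π·u)·cos(4·π·u)/(8·π); evaluating from 1/4 to 11/12 gives √(3)/(32·π) + 1/3, while the full integral is 1/2.
This works out to P = √(3)/(16·π) + 2/3.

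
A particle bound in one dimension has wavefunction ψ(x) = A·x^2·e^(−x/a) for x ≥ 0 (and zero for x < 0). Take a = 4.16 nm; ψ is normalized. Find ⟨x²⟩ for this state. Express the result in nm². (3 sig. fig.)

⟨x^2⟩ ≈ 130 nm^2

By definition ⟨x²⟩ = ∫ x^2 |ψ(x)|² dx.
With ∫₀^∞ x^6 e^(−αx) dx = 6!/α^7, evaluating both integrals, ⟨x²⟩ = 15·a^2/2.
With a = 4.16, ⟨x^2⟩ = 129.8.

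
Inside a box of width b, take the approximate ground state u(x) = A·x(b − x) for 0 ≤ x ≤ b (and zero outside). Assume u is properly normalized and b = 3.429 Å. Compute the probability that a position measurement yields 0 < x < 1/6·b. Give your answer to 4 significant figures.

P ≈ 0.03549

|u|² is the probability density, so P = ∫_{0}^{1/6·b} |u|² dx.
The normalization integral ∫|u|²dx over the whole domain equals b^5/30·A², and A² cancels in the ratio.
Let t = x/b; then A² and the length scale cancel, so P = ∫_{0}^{1/6} t^2·(1 - t)^2 dt ÷ ∫_{0}^{1} t^2·(1 - t)^2 dt.
An antiderivative of t^2·(1 - t)^2 is t^3·(6·t^2 - 15·t + 10)/30; evaluating from 0 to 1/6 gives ≈ 0.00118313, while the full integral is 1/30.
Evaluating gives P = 23/648.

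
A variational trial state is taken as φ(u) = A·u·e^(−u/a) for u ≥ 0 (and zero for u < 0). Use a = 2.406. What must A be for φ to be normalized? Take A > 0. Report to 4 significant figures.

A ≈ 0.5359

We need A² ∫|f|² du = 1, taking the integral from 0 to ∞.
Recall ∫₀^∞ u^m e^(−u/β) du = m!·β^(m+1), with φ = A·u·e^(−u/a), the integral evaluates to A²·[a^3/4].
Hence A² = 1/[a^3/4].
With a = 2.406: A² = 0.28719 and A = 0.53590.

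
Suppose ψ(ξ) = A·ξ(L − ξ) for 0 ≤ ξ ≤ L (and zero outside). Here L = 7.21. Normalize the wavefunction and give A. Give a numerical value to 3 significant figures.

The normalization condition is ∫|ψ|² dξ = 1 from 0 to L.
Expanding the polynomial and integrating term by term, the integral (without the A² prefactor) comes out to L^5/30.
Hence A² = 1/[L^5/30].
With L = 7.21: A² = 0.001540 and A = 0.03924.

A ≈ 0.0392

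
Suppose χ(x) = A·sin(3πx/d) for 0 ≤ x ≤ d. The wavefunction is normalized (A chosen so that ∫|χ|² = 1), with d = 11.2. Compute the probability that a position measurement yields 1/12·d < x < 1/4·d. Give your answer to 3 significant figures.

P ≈ 0.273

P = ∫_{1/12·d}^{1/4·d} |χ(x)|² dx.
With A² fixed by ∫|χ|² = 1, i.e. A² = (d/2)^(−1), substitute and integrate.
Substituting u = x/d, A² and the length scale cancel in the ratio: P = ∫_{1/12}^{1/4} sin(3·π·u)^2 du / ∫_{0}^{1} sin(3·π·u)^2 du.
An antiderivative of sin(3·π·u)^2 is u/2 - sin(6·π·u)/(12·π); evaluating from 1/12 to 1/4 gives 1/(6·π) + 1/12, while the full integral is 1/2.
Evaluating gives P = (2 + π)/(6·π).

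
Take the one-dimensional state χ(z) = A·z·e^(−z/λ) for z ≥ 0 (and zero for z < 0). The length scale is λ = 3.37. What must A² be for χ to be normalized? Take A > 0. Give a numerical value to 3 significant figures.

We need A² ∫|f|² dz = 1, taking the integral from 0 to ∞.
With χ = A·z·e^(−z/λ), the integral evaluates to A²·[λ^3/4].
So A² = (λ^3/4)^(−1).
Plugging in λ = 3.37 yields A = 0.3233.

A^2 ≈ 0.105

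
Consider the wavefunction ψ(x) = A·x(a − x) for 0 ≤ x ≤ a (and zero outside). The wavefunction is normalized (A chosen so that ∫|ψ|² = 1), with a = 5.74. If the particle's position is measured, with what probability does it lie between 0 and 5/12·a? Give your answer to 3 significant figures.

P ≈ 0.347

|ψ|² is the probability density, so P = ∫_{0}^{5/12·a} |ψ|² dx.
With A² fixed by ∫|ψ|² = 1, i.e. A² = (a^5/30)^(−1), substitute and integrate.
In terms of u = x/a (A² and the length scale cancel between numerator and denominator), P = [∫_{0}^{5/12} u^2·(1 - u)^2 du] / [∫_{0}^{1} u^2·(1 - u)^2 du].
With ∫ u^2·(1 - u)^2 du = u^3·(6·u^2 - 15·u + 10)/30 + C, the region integral is ≈ 0.011554 and the full one is 1/30.
Evaluating gives P = 0.3466.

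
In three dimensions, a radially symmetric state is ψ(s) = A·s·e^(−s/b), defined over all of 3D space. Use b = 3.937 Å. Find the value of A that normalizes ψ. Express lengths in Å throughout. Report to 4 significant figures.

Normalization requires ∫|ψ|² 4πs² ds = 1, integrated from 0 to ∞.
In 3D with spherical symmetry the volume element is 4πs² ds.
Recall ∫₀^∞ s^m e^(−s/β) ds = m!·β^(m+1), the integral (without the A² prefactor) comes out to 3·π·b^5.
Setting this equal to 1 gives A² = 1/(3·π·b^5).
Plugging in b = 3.937 yields A = 0.010591.

A ≈ 0.01059 Å^(-5/2)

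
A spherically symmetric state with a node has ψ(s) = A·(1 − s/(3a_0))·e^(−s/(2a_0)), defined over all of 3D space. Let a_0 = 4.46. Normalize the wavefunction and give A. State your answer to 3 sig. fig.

A ≈ 0.0367

The normalization condition is ∫|ψ|² 4πs² ds = 1 from 0 to ∞.
(Spherical symmetry: dV = 4πs² ds.)
Recall ∫₀^∞ s^m e^(−s/β) ds = m!·β^(m+1), carrying out the integral gives A² · 8·π·a_0^3/3.
Setting this equal to 1 gives A² = 1/(8·π·a_0^3/3).
Substituting a_0 = 4.46 gives A² = 0.001345, so A = 0.03668.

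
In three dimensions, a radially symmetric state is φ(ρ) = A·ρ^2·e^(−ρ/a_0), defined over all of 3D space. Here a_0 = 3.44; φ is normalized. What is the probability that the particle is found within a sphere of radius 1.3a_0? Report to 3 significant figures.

P = ∫ |φ|² 4πρ² dρ over ρ ≤ 1.3a_0.
A² is fixed by ∫₀^∞ 4πρ²|φ|² dρ = 1, i.e. A² = (45·π·a_0^7/2)^(−1).
Let u = ρ/a_0; then A², 4π and the length scale all cancel, so P = ∫_{0}^{1.3} u^6·e^(-2·u) du ÷ ∫_{0}^{∞} u^6·e^(-2·u) du.
With ∫ u^6·e^(-2·u) du = -(4·u^6 + 12·u^5 + 30·u^4 + 60·u^3 + 90·u^2 + 90·u + 45)·e^(-2·u)/8 + C, the region integral is ≈ 0.096582 and the full one is 45/8.
The region integral divided by the full integral gives P = 0.01717.

P ≈ 0.0172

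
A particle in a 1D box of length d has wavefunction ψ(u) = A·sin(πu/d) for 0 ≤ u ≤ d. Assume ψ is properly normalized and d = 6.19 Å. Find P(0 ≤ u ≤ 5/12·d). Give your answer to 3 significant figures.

P = ∫_{0}^{5/12·d} |ψ(u)|² du.
The normalization integral ∫|ψ|²du over the whole domain equals d/2·A², and A² cancels in the ratio.
Let t = u/d; then A² and the length scale cancel, so P = ∫_{0}^{5/12} sin(π·t)^2 dt ÷ ∫_{0}^{1} sin(π·t)^2 dt.
An antiderivative of sin(π·t)^2 is t/2 - sin(2·π·t)/(4·π); evaluating from 0 to 5/12 gives 5/24 - 1/(8·π), while the full integral is 1/2.
The result is P = (-3 + 5·π)/(12·π).

P ≈ 0.337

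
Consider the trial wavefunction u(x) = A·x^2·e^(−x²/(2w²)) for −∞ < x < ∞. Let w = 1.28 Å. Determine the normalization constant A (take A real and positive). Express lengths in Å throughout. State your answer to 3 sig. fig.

The normalization condition is ∫|u|² dx = 1 from −∞ to ∞.
Differentiating ∫e^(−αx²) dx = √(π/α) under α to get the higher moments, ∫|u|² dx = A²·(3·√(π)·w^5/4).
Plugging in w = 1.28 yields A = 0.4679.

A ≈ 0.468 Å^(-5/2)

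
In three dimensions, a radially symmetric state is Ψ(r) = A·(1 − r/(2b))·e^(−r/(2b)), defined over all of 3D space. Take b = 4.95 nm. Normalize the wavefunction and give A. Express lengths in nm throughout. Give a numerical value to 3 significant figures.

A ≈ 0.0181 nm^(-3/2)

Require ∫ |Ψ|² 4πr² dr = 1 over the whole domain.
(Spherical symmetry: dV = 4πr² dr.)
With ∫₀^∞ r^4 e^(−αr) dr = 4!/α^5, the integral (without the A² prefactor) comes out to 8·π·b^3.
Substituting b = 4.95 gives A² = 0.0003281, so A = 0.01811.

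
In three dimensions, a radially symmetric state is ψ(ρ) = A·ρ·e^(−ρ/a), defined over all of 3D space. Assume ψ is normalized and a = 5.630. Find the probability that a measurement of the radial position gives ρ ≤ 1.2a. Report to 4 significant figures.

P ≈ 0.09587

With dV = 4πρ²dρ, the probability is ∫|ψ|² dV over ρ ≤ 1.2a.
The full normalization integral is A²·[3·π·a^5] = 1, fixing A².
Let u = ρ/a; then A², 4π and the length scale all cancel, so P = ∫_{0}^{1.2} u^4·e^(-2·u) du ÷ ∫_{0}^{∞} u^4·e^(-2·u) du.
With ∫ u^4·e^(-2·u) du = -(u^4/2 + u^3 + 3·u^2/2 + 3·u/2 + 3/4)·e^(-2·u) + C, the region integral is ≈ 0.0719014 and the full one is 3/4.
The region integral divided by the full integral gives P = 0.095869.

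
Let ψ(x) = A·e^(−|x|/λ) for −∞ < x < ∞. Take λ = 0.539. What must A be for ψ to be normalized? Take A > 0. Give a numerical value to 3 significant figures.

Normalization requires ∫|ψ|² dx = 1, integrated from −∞ to ∞.
Using ∫₀^∞ xⁿ e^(−αx) dx = n!/αⁿ⁺¹, with ψ = A·e^(−|x|/λ), the integral evaluates to A²·[λ].
Setting this equal to 1 gives A² = 1/(λ).
Plugging in λ = 0.539 yields A = 1.362.

A ≈ 1.36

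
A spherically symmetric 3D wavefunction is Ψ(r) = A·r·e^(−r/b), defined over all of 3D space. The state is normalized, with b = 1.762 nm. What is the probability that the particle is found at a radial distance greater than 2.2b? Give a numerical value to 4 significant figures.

P ≈ 0.5512

Integrate the radial probability density 4πr²|Ψ|² over r > 2.2b.
A² is fixed by ∫₀^∞ 4πr²|Ψ|² dr = 1, i.e. A² = (3·π·b^5)^(−1).
In terms of u = r/b (A², 4π and the length scale all cancel between numerator and denominator), P = [∫_{2.2}^{∞} u^4·e^(-2·u) du] / [∫_{0}^{∞} u^4·e^(-2·u) du].
An antiderivative of u^4·e^(-2·u) is -(u^4/2 + u^3 + 3·u^2/2 + 3·u/2 + 3/4)·e^(-2·u); evaluating from 2.2 to ∞ gives ≈ 0.413388, while the full integral is 3/4.
The region integral divided by the full integral gives P = 0.55118.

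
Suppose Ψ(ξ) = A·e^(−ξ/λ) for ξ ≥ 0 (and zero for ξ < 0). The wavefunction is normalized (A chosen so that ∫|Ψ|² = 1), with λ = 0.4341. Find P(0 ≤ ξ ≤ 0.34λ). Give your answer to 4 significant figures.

The probability is P = ∫ |Ψ|² dξ over [0, 0.34λ].
Since A² = 1/(λ/2), this is the region integral divided by the full normalization integral.
In terms of u = ξ/λ (A² and the length scale cancel between numerator and denominator), P = [∫_{0}^{0.34} e^(-2·u) du] / [∫_{0}^{∞} e^(-2·u) du].
Using ∫ e^(-2·u) du = -e^(-2·u)/2, the numerator is 1/2 - e^(-17/25)/2 and the denominator is 1/2.
Taking the ratio, P = 0.49338.

P ≈ 0.4934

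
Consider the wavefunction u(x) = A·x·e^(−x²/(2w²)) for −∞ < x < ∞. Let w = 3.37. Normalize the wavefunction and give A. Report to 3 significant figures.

We need A² ∫|f|² dx = 1, taking the integral from −∞ to ∞.
Carrying out the integral gives A² · √(π)·w^3/2.
Setting this equal to 1 gives A² = 1/(√(π)·w^3/2).
Plugging in w = 3.37 yields A = 0.1717.

A ≈ 0.172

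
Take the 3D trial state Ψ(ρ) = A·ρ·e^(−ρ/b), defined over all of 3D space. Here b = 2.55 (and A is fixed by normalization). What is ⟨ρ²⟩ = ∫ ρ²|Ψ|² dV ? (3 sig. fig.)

⟨ρ^2⟩ ≈ 48.8

The expectation value is the |Ψ|²-weighted average of ρ^2: ∫ ρ^2|Ψ|² 4πρ² dρ.
Since the A² factors cancel between numerator and denominator, ⟨ρ²⟩ = 15·b^2/2.
Putting b = 2.55 gives 48.77.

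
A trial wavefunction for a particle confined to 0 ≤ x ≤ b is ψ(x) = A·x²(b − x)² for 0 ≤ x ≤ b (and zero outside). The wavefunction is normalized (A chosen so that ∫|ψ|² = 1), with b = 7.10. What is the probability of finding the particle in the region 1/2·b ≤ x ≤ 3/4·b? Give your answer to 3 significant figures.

The probability is P = ∫ |ψ|² dx over [1/2·b, 3/4·b].
Since A² = 1/(b^9/630), this is the region integral divided by the full normalization integral.
Let u = x/b; then A² and the length scale cancel, so P = ∫_{1/2}^{3/4} u^4·(1 - u)^4 du ÷ ∫_{0}^{1} u^4·(1 - u)^4 du.
With ∫ u^4·(1 - u)^4 du = u^5·(70·u^4 - 315·u^3 + 540·u^2 - 420·u + 126)/630 + C, the region integral is ≈ 0.00071599 and the full one is 1/630.
This works out to P = 0.4511.

P ≈ 0.451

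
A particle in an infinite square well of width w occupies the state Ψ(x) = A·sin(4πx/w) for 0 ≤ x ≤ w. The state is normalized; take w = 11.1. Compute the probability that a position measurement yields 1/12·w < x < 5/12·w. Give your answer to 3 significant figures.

The probability is P = ∫ |Ψ|² dx over [1/12·w, 5/12·w].
Since A² = 1/(w/2), this is the region integral divided by the full normalization integral.
Substituting u = x/w, A² and the length scale cancel in the ratio: P = ∫_{1/12}^{5/12} sin(4·π·u)^2 du / ∫_{0}^{1} sin(4·π·u)^2 du.
With ∫ sin(4·π·u)^2 du = u/2 - sin(4·π·u)·cos(4·π·u)/(8·π) + C, the region integral is √(3)/(16·π) + 1/6 and the full one is 1/2.
The result is P = (√(3)/8 + π/3)/π.

P ≈ 0.402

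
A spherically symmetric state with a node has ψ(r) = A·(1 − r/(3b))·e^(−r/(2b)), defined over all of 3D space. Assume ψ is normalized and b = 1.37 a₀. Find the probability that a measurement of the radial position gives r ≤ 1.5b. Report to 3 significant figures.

With dV = 4πr²dr, the probability is ∫|ψ|² dV over r ≤ 1.5b.
Normalization gives A² = 1/(8·π·b^3/3).
Let u = r/b; then A², 4π and the length scale all cancel, so P = ∫_{0}^{1.5} u^2·(1 - u/3)^2·e^(-u) du ÷ ∫_{0}^{∞} u^2·(1 - u/3)^2·e^(-u) du.
With ∫ u^2·(1 - u/3)^2·e^(-u) du = (-u^4 + 2·u^3 - 3·u^2 - 6·u - 6)·e^(-u)/9 + C, the region integral is 2/3 - 107·e^(-3/2)/48 and the full one is 2/3.
Taking the ratio yields P = 0.2539.

P ≈ 0.254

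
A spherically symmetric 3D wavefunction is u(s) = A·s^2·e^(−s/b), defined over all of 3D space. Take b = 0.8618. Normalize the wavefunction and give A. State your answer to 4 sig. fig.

A ≈ 0.2002

Normalization requires ∫|u|² 4πs² ds = 1, integrated from 0 to ∞.
With ∫₀^∞ s^6 e^(−αs) ds = 6!/α^7, carrying out the integral gives A² · 45·π·b^7/2.
Setting this equal to 1 gives A² = 1/(45·π·b^7/2).
With b = 0.8618: A² = 0.040070 and A = 0.20018.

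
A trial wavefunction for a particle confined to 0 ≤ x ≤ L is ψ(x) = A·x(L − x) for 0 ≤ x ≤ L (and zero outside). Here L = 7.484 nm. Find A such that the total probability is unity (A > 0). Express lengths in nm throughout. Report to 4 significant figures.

The normalization condition is ∫|ψ|² dx = 1 from 0 to L.
Expanding the polynomial and integrating term by term, the integral (without the A² prefactor) comes out to L^5/30.
Setting this equal to 1 gives A² = 1/(L^5/30).
With L = 7.484: A² = 0.0012778 and A = 0.035746.

A ≈ 0.03575 nm^(-5/2)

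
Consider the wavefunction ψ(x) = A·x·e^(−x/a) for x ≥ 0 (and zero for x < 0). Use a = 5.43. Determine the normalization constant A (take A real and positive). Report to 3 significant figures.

The normalization condition is ∫|ψ|² dx = 1 from 0 to ∞.
Recall ∫₀^∞ x^m e^(−x/β) dx = m!·β^(m+1), ∫|ψ|² dx = A²·(a^3/4).
Setting this equal to 1 gives A² = 1/(a^3/4).
With a = 5.43: A² = 0.02498 and A = 0.1581.

A ≈ 0.158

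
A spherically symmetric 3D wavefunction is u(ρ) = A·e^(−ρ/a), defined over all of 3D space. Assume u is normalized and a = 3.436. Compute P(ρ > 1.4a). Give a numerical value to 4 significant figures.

With dV = 4πρ²dρ, the probability is ∫|u|² dV over ρ > 1.4a.
A² is fixed by ∫₀^∞ 4πρ²|u|² dρ = 1, i.e. A² = (π·a^3)^(−1).
Let t = ρ/a; then A², 4π and the length scale all cancel, so P = ∫_{1.4}^{∞} t^2·e^(-2·t) dt ÷ ∫_{0}^{∞} t^2·e^(-2·t) dt.
With ∫ t^2·e^(-2·t) dt = -(2·t^2 + 2·t + 1)·e^(-2·t)/4 + C, the region integral is 193·e^(-14/5)/100 and the full one is 1/4.
The region integral divided by the full integral gives P = 0.46945.

P ≈ 0.4695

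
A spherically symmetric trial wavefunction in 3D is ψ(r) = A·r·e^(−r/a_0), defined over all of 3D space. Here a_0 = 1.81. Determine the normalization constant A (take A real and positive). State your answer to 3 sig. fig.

Require ∫ |ψ|² 4πr² dr = 1 over the whole domain.
With ψ = A·r·e^(−r/a_0), the integral evaluates to A²·[3·π·a_0^5].
Hence A² = 1/[3·π·a_0^5].
Plugging in a_0 = 1.81 yields A = 0.07390.

A ≈ 0.0739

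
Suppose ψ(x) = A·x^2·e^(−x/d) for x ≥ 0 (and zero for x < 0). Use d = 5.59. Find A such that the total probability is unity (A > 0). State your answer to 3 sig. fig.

A ≈ 0.0156

Normalization requires ∫|ψ|² dx = 1, integrated from 0 to ∞.
∫|ψ|² dx = A²·(3·d^5/4).
So A² = (3·d^5/4)^(−1).
With d = 5.59: A² = 0.0002443 and A = 0.01563.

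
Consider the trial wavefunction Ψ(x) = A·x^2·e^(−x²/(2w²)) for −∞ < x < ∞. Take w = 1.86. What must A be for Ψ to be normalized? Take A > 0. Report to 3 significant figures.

We need A² ∫|f|² dx = 1, taking the integral from −∞ to ∞.
Carrying out the integral gives A² · 3·√(π)·w^5/4.
Substituting w = 1.86 gives A² = 0.03379, so A = 0.1838.

A ≈ 0.184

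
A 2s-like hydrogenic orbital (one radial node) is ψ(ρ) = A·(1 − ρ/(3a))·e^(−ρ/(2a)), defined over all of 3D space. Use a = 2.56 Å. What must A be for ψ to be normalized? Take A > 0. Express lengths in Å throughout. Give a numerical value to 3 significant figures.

A ≈ 0.0843 Å^(-3/2)

The normalization condition is ∫|ψ|² 4πρ² dρ = 1 from 0 to ∞.
In 3D with spherical symmetry the volume element is 4πρ² dρ.
Using ∫₀^∞ ρⁿ e^(−αρ) dρ = n!/αⁿ⁺¹, the integral (without the A² prefactor) comes out to 8·π·a^3/3.
So A² = (8·π·a^3/3)^(−1).
Plugging in a = 2.56 yields A = 0.08435.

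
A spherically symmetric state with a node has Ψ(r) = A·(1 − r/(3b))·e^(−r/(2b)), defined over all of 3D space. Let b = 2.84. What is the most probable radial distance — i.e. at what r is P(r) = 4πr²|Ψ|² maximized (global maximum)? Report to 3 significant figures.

r ≈ 2.84

Differentiate P(r) = 4πr²|Ψ|² with respect to r and set to zero.
This gives r = b.
With b = 2.84, the most probable radial distance is 2.840.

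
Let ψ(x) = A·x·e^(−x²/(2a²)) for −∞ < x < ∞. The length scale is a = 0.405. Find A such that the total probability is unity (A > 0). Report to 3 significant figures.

We need A² ∫|f|² dx = 1, taking the integral from −∞ to ∞.
The integral (without the A² prefactor) comes out to √(π)·a^3/2.
So A² = (√(π)·a^3/2)^(−1).
Plugging in a = 0.405 yields A = 4.121.

A ≈ 4.12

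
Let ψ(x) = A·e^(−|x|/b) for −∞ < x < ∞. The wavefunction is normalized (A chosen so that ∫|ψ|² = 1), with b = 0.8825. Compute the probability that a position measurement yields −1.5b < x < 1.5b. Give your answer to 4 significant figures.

P ≈ 0.9502

P = ∫_{−1.5b}^{1.5b} |ψ(x)|² dx.
Since A² = 1/(b), this is the region integral divided by the full normalization integral.
Both integrals are even about x = 0, so only the x ≥ 0 halves are needed (the factors of 2 cancel). Let u = x/b; then A² and the length scale cancel, so P = ∫_{0}^{1.5} e^(-2·u) du ÷ ∫_{0}^{∞} e^(-2·u) du.
With ∫ e^(-2·u) du = -e^(-2·u)/2 + C, the region integral is 1/2 - e^(-3)/2 and the full one is 1/2.
Evaluating gives P = 0.95021.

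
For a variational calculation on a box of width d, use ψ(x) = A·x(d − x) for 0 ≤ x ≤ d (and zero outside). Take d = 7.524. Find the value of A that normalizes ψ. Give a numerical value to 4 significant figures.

A ≈ 0.03527

Normalization requires ∫|ψ|² dx = 1, integrated from 0 to d.
Expanding the polynomial and integrating term by term, ∫|ψ|² dx = A²·(d^5/30).
So A² = (d^5/30)^(−1).
With d = 7.524: A² = 0.0012442 and A = 0.035273.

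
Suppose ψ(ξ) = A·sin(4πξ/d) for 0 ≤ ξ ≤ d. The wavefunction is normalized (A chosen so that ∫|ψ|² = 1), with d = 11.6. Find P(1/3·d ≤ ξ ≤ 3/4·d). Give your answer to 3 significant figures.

P ≈ 0.451

|ψ|² is the probability density, so P = ∫_{1/3·d}^{3/4·d} |ψ|² dξ.
With A² fixed by ∫|ψ|² = 1, i.e. A² = (d/2)^(−1), substitute and integrate.
Substituting u = ξ/d, A² and the length scale cancel in the ratio: P = ∫_{1/3}^{3/4} sin(4·π·u)^2 du / ∫_{0}^{1} sin(4·π·u)^2 du.
With ∫ sin(4·π·u)^2 du = u/2 - sin(4·π·u)·cos(4·π·u)/(8·π) + C, the region integral is √(3)/(32·π) + 5/24 and the full one is 1/2.
This works out to P = √(3)/(16·π) + 5/12.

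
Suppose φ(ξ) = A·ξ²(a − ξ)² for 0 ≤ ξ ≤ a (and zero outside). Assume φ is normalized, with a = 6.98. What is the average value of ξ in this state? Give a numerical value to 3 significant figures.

⟨ξ⟩ = ∫ ξ |φ|² dξ over the full domain.
Evaluating both integrals, ⟨ξ⟩ = a/2.
With a = 6.98, ⟨ξ⟩ = 3.490.

⟨ξ⟩ ≈ 3.49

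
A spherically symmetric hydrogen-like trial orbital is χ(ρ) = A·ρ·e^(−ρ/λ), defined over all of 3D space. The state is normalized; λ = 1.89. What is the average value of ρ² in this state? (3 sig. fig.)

The expectation value is the |χ|²-weighted average of ρ^2: ∫ ρ^2|χ|² 4πρ² dρ.
Recall ∫₀^∞ ρ^m e^(−ρ/β) dρ = m!·β^(m+1), the ratio of the moment integral to the normalization integral gives ⟨ρ²⟩ = 15·λ^2/2.
Putting λ = 1.89 gives 26.79.

⟨ρ^2⟩ ≈ 26.8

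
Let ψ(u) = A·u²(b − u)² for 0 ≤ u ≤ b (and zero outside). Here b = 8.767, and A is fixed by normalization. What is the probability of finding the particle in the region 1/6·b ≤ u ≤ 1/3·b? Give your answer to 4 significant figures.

P ≈ 0.1359

The probability is P = ∫ |ψ|² du over [1/6·b, 1/3·b].
Since A² = 1/(b^9/630), this is the region integral divided by the full normalization integral.
Substituting t = u/b, A² and the length scale cancel in the ratio: P = ∫_{1/6}^{1/3} t^4·(1 - t)^4 dt / ∫_{0}^{1} t^4·(1 - t)^4 dt.
Using ∫ t^4·(1 - t)^4 dt = t^5·(70·t^4 - 315·t^3 + 540·t^2 - 420·t + 126)/630, the numerator is ≈ 0.000215708 and the denominator is 1/630.
This works out to P = 0.13590.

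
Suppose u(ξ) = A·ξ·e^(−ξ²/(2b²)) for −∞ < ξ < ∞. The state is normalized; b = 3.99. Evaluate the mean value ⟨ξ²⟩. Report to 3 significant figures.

⟨ξ^2⟩ ≈ 23.9

⟨ξ²⟩ = ∫ ξ^2 |u|² dξ over the full domain.
Since the A² factors cancel between numerator and denominator, ⟨ξ²⟩ = 3·b^2/2.
With b = 3.99, ⟨ξ^2⟩ = 23.88.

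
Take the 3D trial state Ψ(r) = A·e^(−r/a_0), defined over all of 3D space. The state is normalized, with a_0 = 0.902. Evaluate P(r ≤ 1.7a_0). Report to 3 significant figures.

P = ∫ |Ψ|² 4πr² dr over r ≤ 1.7a_0.
The full normalization integral is A²·[π·a_0^3] = 1, fixing A².
In terms of u = r/a_0 (A², 4π and the length scale all cancel between numerator and denominator), P = [∫_{0}^{1.7} u^2·e^(-2·u) du] / [∫_{0}^{∞} u^2·e^(-2·u) du].
An antiderivative of u^2·e^(-2·u) is -(2·u^2 + 2·u + 1)·e^(-2·u)/4; evaluating from 0 to 1.7 gives 1/4 - 509·e^(-17/5)/200, while the full integral is 1/4.
The region integral divided by the full integral gives P = 0.6603.

P ≈ 0.660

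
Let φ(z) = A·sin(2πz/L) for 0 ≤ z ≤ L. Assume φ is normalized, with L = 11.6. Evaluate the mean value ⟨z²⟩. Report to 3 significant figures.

By definition ⟨z²⟩ = ∫ z^2 |φ(z)|² dz.
Since the A² factors cancel between numerator and denominator, ⟨z²⟩ = -L^2/(8·π^2) + L^2/3.
With L = 11.6, ⟨z^2⟩ = 43.15.

⟨z^2⟩ ≈ 43.1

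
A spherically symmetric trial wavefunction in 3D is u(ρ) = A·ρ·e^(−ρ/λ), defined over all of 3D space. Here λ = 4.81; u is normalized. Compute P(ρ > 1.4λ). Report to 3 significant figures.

With dV = 4πρ²dρ, the probability is ∫|u|² dV over ρ > 1.4λ.
Normalization gives A² = 1/(3·π·λ^5).
Substituting t = ρ/λ, A², 4π and the length scale all cancel in the ratio: P = ∫_{1.4}^{∞} t^4·e^(-2·t) dt / ∫_{0}^{∞} t^4·e^(-2·t) dt.
Using ∫ t^4·e^(-2·t) dt = -(t^4/2 + t^3 + 3·t^2/2 + 3·t/2 + 3/4)·e^(-2·t), the numerator is ≈ 0.63576 and the denominator is 3/4.
This evaluates to P = 0.8477.

P ≈ 0.848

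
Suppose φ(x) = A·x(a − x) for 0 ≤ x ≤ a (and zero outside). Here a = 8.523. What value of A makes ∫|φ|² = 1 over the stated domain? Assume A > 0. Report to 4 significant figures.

The normalization condition is ∫|φ|² dx = 1 from 0 to a.
Carrying out the integral gives A² · a^5/30.
Setting this equal to 1 gives A² = 1/(a^5/30).
Substituting a = 8.523 gives A² = 0.00066705, so A = 0.025827.

A ≈ 0.02583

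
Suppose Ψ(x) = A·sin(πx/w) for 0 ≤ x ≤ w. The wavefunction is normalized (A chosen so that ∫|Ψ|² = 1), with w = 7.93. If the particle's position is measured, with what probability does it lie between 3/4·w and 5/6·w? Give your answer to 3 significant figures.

P ≈ 0.0620

P = ∫_{3/4·w}^{5/6·w} |Ψ(x)|² dx.
Since A² = 1/(w/2), this is the region integral divided by the full normalization integral.
Substituting u = x/w, A² and the length scale cancel in the ratio: P = ∫_{3/4}^{5/6} sin(π·u)^2 du / ∫_{0}^{1} sin(π·u)^2 du.
Using ∫ sin(π·u)^2 du = u/2 - sin(2·π·u)/(4·π), the numerator is -1/(4·π) + 1/24 + √(3)/(8·π) and the denominator is 1/2.
Taking the ratio, P = (-6 + π + 3·√(3))/(12·π).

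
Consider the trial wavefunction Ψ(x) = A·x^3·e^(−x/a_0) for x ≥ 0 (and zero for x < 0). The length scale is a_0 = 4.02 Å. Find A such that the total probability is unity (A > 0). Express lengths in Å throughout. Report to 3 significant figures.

We need A² ∫|f|² dx = 1, taking the integral from 0 to ∞.
With ∫₀^∞ x^6 e^(−αx) dx = 6!/α^7, with Ψ = A·x^3·e^(−x/a_0), the integral evaluates to A²·[45·a_0^7/8].
Setting this equal to 1 gives A² = 1/(45·a_0^7/8).
Substituting a_0 = 4.02 gives A² = 0.00001048, so A = 0.003237.

A ≈ 0.00324 Å^(-7/2)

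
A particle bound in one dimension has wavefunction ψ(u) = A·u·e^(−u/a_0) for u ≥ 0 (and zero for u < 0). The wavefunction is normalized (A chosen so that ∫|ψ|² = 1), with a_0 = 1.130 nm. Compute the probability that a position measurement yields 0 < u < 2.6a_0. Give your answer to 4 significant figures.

P ≈ 0.8912

The probability is P = ∫ |ψ|² du over [0, 2.6a_0].
Since A² = 1/(a_0^3/4), this is the region integral divided by the full normalization integral.
In terms of t = u/a_0 (A² and the length scale cancel between numerator and denominator), P = [∫_{0}^{2.6} t^2·e^(-2·t) dt] / [∫_{0}^{∞} t^2·e^(-2·t) dt].
With ∫ t^2·e^(-2·t) dt = -(2·t^2 + 2·t + 1)·e^(-2·t)/4 + C, the region integral is 1/4 - 493·e^(-26/5)/100 and the full one is 1/4.
This works out to P = 0.89121.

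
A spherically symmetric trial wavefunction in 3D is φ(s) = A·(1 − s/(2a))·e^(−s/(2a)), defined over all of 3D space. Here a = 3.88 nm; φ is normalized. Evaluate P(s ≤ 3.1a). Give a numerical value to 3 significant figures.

P ≈ 0.0788

Integrate the radial probability density 4πs²|φ|² over s ≤ 3.1a.
The full normalization integral is A²·[8·π·a^3] = 1, fixing A².
Substituting u = s/a, A², 4π and the length scale all cancel in the ratio: P = ∫_{0}^{3.1} u^2·(1 - u/2)^2·e^(-u) du / ∫_{0}^{∞} u^2·(1 - u/2)^2·e^(-u) du.
Using ∫ u^2·(1 - u/2)^2·e^(-u) du = -(u^4/4 + u^2 + 2·u + 2)·e^(-u), the numerator is ≈ 0.15758 and the denominator is 2.
This evaluates to P = 0.07879.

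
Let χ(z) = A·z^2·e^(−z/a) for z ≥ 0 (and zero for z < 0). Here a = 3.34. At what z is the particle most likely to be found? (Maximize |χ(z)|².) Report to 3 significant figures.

The maximum of |χ(z)|² occurs where its derivative vanishes.
This gives z = 2·a.
With a = 3.34, the most probable position is 6.680.

z ≈ 6.68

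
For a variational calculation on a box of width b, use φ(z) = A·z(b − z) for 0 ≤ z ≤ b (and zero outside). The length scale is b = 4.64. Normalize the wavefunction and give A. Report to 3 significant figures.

Normalization requires ∫|φ|² dz = 1, integrated from 0 to b.
Expanding the polynomial and integrating term by term, ∫|φ|² dz = A²·(b^5/30).
Hence A² = 1/[b^5/30].
Plugging in b = 4.64 yields A = 0.1181.

A ≈ 0.118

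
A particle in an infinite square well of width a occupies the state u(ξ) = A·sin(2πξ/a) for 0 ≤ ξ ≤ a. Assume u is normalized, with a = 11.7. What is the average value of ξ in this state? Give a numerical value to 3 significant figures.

⟨ξ⟩ ≈ 5.85

⟨ξ⟩ = ∫ ξ |u|² dξ over the full domain.
The ratio of the moment integral to the normalization integral gives ⟨ξ⟩ = a/2.
With a = 11.7, ⟨ξ⟩ = 5.850.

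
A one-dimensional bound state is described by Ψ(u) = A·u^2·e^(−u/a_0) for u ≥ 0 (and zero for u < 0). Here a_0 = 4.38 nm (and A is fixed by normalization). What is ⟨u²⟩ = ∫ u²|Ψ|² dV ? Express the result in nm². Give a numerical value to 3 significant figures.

⟨u²⟩ = ∫ u^2 |Ψ|² du over the full domain.
With ∫₀^∞ u^6 e^(−αu) du = 6!/α^7, since the A² factors cancel between numerator and denominator, ⟨u²⟩ = 15·a_0^2/2.
With a_0 = 4.38, ⟨u^2⟩ = 143.9.

⟨u^2⟩ ≈ 144 nm^2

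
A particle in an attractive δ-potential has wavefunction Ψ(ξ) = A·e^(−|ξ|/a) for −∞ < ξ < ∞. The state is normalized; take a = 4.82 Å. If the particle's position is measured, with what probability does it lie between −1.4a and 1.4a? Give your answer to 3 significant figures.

P = ∫_{−1.4a}^{1.4a} |Ψ(ξ)|² dξ.
The normalization integral ∫|Ψ|²dξ over the whole domain equals a·A², and A² cancels in the ratio.
By symmetry take twice the ξ ≥ 0 contribution in numerator and denominator; the 2's cancel. Substituting u = ξ/a, A² and the length scale cancel in the ratio: P = ∫_{0}^{1.4} e^(-2·u) du / ∫_{0}^{∞} e^(-2·u) du.
With ∫ e^(-2·u) du = -e^(-2·u)/2 + C, the region integral is 1/2 - e^(-14/5)/2 and the full one is 1/2.
The result is P = 0.9392.

P ≈ 0.939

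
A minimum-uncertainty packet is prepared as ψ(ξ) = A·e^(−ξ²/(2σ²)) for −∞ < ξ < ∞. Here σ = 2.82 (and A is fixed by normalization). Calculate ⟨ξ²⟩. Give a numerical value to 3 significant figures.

⟨ξ^2⟩ ≈ 3.98

By definition ⟨ξ²⟩ = ∫ ξ^2 |ψ(ξ)|² dξ.
The ratio of the moment integral to the normalization integral gives ⟨ξ²⟩ = σ^2/2.
With σ = 2.82, ⟨ξ^2⟩ = 3.976.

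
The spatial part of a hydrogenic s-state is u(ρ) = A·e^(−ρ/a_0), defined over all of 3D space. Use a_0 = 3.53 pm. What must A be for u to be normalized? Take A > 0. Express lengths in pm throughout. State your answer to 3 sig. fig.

The normalization condition is ∫|u|² 4πρ² dρ = 1 from 0 to ∞.
The angular integral contributes 4π, leaving ∫₀^∞ ρ²|u|² dρ.
∫|u|² 4πρ² dρ = A²·(π·a_0^3).
So A² = (π·a_0^3)^(−1).
Plugging in a_0 = 3.53 yields A = 0.08507.

A ≈ 0.0851 pm^(-3/2)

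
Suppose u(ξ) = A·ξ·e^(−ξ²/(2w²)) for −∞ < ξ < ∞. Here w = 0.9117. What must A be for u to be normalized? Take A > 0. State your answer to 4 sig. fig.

A ≈ 1.220

We need A² ∫|f|² dξ = 1, taking the integral from −∞ to ∞.
Carrying out the integral gives A² · √(π)·w^3/2.
Hence A² = 1/[√(π)·w^3/2].
With w = 0.9117: A² = 1.4890 and A = 1.2203.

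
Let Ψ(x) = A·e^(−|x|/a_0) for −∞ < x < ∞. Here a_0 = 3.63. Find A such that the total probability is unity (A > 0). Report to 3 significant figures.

We need A² ∫|f|² dx = 1, taking the integral from −∞ to ∞.
∫|Ψ|² dx = A²·(a_0).
So A² = (a_0)^(−1).
Substituting a_0 = 3.63 gives A² = 0.2755, so A = 0.5249.

A ≈ 0.525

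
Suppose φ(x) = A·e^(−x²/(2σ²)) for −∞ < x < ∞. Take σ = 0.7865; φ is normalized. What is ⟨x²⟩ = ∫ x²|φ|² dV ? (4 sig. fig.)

By definition ⟨x²⟩ = ∫ x^2 |φ(x)|² dx.
Differentiating ∫e^(−αx²) dx = √(π/α) under α to get the higher moments, evaluating both integrals, ⟨x²⟩ = σ^2/2.
Putting σ = 0.7865 gives 0.30929.

⟨x^2⟩ ≈ 0.3093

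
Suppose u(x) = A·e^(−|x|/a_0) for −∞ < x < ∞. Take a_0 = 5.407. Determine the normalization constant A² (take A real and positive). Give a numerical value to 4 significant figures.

We need A² ∫|f|² dx = 1, taking the integral from −∞ to ∞.
Recall ∫₀^∞ x^m e^(−x/β) dx = m!·β^(m+1), with u = A·e^(−|x|/a_0), the integral evaluates to A²·[a_0].
Hence A² = 1/[a_0].
Plugging in a_0 = 5.407 yields A = 0.43005.

A^2 ≈ 0.1849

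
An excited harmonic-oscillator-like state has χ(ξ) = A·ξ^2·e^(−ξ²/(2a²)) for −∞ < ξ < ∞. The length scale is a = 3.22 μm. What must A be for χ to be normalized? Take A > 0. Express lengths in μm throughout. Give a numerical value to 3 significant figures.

A ≈ 0.0466 μm^(-5/2)

We need A² ∫|f|² dξ = 1, taking the integral from −∞ to ∞.
Using the Gaussian integral ∫_{−∞}^{∞} e^(−αξ²) dξ = √(π/α), with χ = A·ξ^2·e^(−ξ²/(2a²)), the integral evaluates to A²·[3·√(π)·a^5/4].
Hence A² = 1/[3·√(π)·a^5/4].
Substituting a = 3.22 gives A² = 0.002173, so A = 0.04662.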